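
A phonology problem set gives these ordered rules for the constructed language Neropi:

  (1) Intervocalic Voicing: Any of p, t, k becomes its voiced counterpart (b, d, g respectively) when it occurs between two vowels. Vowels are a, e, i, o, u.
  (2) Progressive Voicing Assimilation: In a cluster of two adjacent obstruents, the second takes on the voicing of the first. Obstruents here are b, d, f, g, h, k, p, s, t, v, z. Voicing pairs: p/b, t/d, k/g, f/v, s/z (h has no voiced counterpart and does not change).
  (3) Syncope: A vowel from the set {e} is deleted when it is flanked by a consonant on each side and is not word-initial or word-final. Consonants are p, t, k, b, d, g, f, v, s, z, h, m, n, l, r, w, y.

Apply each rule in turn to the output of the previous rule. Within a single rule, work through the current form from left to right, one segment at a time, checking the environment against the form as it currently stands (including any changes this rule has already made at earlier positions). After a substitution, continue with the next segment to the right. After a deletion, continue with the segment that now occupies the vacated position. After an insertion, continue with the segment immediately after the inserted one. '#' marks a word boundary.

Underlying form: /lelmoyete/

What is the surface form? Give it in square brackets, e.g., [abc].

[llmoyde]

(1) Intervocalic Voicing: [lelmoyete] → [lelmoyede]
(2) Progressive Voicing Assimilation: no change — [lelmoyede]
(3) Syncope: [lelmoyede] → [llmoyde]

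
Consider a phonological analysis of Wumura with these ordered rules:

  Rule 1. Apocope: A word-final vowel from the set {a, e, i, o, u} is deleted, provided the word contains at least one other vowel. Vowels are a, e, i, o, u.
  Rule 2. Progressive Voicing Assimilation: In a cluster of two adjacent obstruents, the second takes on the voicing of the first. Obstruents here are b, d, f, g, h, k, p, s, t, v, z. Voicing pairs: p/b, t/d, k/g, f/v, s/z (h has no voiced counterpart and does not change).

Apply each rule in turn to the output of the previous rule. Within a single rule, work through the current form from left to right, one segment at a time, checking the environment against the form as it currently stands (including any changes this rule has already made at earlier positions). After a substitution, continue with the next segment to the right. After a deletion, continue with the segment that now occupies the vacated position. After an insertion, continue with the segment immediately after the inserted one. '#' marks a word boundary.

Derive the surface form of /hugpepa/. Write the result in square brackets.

[hugbep]

Rule 1 Apocope: [hugpepa] → [hugpep]
Rule 2 Progressive Voicing Assimilation: [hugpep] → [hugbep]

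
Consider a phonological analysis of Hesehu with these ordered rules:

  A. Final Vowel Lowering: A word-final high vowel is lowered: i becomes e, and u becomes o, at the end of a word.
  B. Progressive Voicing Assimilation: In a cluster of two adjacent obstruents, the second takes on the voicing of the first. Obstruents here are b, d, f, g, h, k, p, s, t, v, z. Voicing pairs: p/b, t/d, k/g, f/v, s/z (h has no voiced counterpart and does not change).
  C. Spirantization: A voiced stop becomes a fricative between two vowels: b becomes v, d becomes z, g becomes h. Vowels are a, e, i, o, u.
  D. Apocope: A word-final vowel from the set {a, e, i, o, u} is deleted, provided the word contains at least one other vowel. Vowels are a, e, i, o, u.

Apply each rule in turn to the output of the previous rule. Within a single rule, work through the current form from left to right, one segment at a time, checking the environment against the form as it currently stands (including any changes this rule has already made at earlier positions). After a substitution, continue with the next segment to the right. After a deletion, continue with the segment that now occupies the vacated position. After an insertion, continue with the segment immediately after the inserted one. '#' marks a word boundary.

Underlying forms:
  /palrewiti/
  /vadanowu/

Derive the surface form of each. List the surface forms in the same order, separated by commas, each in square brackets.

/palrewiti/:
  A Final Vowel Lowering: [palrewiti] → [palrewite]
  B Progressive Voicing Assimilation: no change — [palrewite]
  C Spirantization: no change — [palrewite]
  D Apocope: [palrewite] → [palrewit]
/vadanowu/:
  A Final Vowel Lowering: [vadanowu] → [vadanowo]
  B Progressive Voicing Assimilation: no change — [vadanowo]
  C Spirantization: [vadanowo] → [vazanowo]
  D Apocope: [vazanowo] → [vazanow]

[palrewit], [vazanow]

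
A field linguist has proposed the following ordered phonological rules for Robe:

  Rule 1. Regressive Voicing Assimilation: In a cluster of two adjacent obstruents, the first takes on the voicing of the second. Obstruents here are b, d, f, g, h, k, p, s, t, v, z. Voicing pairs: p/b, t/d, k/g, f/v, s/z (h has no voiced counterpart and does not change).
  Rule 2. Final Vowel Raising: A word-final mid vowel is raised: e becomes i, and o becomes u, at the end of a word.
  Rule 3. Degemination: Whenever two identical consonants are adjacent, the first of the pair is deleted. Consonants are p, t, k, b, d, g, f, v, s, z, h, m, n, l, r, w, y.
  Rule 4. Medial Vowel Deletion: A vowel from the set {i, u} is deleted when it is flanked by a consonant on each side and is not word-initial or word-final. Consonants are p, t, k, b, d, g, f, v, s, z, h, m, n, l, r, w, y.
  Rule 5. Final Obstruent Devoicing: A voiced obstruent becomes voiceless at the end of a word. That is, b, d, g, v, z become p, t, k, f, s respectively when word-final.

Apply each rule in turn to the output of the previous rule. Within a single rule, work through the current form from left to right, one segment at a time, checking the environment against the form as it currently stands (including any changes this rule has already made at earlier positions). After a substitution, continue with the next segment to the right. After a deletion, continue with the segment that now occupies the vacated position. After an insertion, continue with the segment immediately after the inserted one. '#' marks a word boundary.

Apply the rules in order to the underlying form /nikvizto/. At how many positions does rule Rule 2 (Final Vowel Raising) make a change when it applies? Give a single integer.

Rule 1 Regressive Voicing Assimilation: [nikvizto] → [nigvisto]
Rule 2 Final Vowel Raising: [nigvisto] → [nigvistu]
Rule 3 Degemination: no change — [nigvistu]
Rule 4 Medial Vowel Deletion: [nigvistu] → [ngvstu]
Rule 5 Final Obstruent Devoicing: no change — [ngvstu]
Rule Rule 2 changed 1 position(s).

1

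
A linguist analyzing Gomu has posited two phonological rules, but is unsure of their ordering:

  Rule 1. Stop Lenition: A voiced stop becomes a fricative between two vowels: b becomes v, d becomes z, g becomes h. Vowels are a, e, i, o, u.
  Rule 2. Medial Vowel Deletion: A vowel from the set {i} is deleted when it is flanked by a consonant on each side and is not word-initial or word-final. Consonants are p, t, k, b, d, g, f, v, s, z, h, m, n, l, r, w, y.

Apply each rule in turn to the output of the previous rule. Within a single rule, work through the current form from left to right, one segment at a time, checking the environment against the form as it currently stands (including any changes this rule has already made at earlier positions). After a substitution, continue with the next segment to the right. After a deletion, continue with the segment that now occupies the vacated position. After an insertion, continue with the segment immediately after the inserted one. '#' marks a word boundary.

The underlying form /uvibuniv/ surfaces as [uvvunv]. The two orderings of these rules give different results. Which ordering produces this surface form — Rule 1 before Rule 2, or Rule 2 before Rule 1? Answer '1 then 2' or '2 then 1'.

1 then 2

Order 1 then 2:
  1 Stop Lenition: [uvibuniv] → [uvivuniv]
  2 Medial Vowel Deletion: [uvivuniv] → [uvvunv]
  result: [uvvunv]
Order 2 then 1:
  2 Medial Vowel Deletion: [uvibuniv] → [uvbunv]
  1 Stop Lenition: no change — [uvbunv]
  result: [uvbunv]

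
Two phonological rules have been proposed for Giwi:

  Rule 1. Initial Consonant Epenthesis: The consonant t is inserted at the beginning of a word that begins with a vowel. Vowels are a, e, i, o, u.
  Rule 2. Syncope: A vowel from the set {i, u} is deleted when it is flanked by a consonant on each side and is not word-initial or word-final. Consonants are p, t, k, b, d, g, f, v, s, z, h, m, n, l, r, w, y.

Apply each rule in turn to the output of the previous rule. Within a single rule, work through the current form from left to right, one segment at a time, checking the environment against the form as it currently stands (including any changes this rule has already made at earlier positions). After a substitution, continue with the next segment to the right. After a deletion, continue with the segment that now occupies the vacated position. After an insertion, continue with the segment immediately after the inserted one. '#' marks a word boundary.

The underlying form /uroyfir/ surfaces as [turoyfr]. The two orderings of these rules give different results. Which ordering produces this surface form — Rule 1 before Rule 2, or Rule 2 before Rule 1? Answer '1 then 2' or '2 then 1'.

2 then 1

Order 1 then 2:
  1 Initial Consonant Epenthesis: [uroyfir] → [turoyfir]
  2 Syncope: [turoyfir] → [troyfr]
  result: [troyfr]
Order 2 then 1:
  2 Syncope: [uroyfir] → [uroyfr]
  1 Initial Consonant Epenthesis: [uroyfr] → [turoyfr]
  result: [turoyfr]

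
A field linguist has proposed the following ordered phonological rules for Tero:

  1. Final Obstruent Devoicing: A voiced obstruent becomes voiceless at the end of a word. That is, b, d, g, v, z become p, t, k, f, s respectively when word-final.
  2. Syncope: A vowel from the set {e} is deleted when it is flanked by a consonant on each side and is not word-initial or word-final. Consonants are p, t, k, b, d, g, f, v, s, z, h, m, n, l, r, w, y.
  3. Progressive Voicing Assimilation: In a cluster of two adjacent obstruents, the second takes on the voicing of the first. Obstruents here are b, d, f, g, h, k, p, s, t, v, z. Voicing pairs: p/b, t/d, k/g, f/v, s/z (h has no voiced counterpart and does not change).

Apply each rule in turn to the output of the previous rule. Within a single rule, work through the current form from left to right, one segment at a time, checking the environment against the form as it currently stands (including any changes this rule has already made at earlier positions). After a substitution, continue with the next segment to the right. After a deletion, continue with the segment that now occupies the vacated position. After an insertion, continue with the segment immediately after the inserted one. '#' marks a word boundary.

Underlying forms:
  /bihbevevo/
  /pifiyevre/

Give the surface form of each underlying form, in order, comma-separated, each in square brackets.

[bihpffo], [pifiyvre]

/bihbevevo/:
  1 Final Obstruent Devoicing: no change — [bihbevevo]
  2 Syncope: [bihbevevo] → [bihbvvo]
  3 Progressive Voicing Assimilation: [bihbvvo] → [bihpffo]
/pifiyevre/:
  1 Final Obstruent Devoicing: no change — [pifiyevre]
  2 Syncope: [pifiyevre] → [pifiyvre]
  3 Progressive Voicing Assimilation: no change — [pifiyvre]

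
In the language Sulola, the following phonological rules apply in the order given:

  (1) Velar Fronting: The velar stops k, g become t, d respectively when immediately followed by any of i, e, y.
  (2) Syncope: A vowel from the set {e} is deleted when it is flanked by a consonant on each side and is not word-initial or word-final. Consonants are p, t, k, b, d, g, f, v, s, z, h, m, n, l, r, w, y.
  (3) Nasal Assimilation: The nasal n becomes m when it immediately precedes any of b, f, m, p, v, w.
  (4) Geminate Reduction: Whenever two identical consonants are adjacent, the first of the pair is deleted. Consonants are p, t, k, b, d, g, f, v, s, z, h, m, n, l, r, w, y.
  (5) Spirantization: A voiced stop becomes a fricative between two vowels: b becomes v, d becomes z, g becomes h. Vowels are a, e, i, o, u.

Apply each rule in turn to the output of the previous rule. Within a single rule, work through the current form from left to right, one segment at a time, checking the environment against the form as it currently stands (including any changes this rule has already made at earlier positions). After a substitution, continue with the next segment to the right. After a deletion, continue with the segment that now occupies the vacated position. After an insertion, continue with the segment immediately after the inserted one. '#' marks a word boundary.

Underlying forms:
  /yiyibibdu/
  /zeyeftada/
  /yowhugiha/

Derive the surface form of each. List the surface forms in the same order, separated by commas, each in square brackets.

/yiyibibdu/:
  (1) Velar Fronting: no change — [yiyibibdu]
  (2) Syncope: no change — [yiyibibdu]
  (3) Nasal Assimilation: no change — [yiyibibdu]
  (4) Geminate Reduction: no change — [yiyibibdu]
  (5) Spirantization: [yiyibibdu] → [yiyivibdu]
/zeyeftada/:
  (1) Velar Fronting: no change — [zeyeftada]
  (2) Syncope: [zeyeftada] → [zyftada]
  (3) Nasal Assimilation: no change — [zyftada]
  (4) Geminate Reduction: no change — [zyftada]
  (5) Spirantization: [zyftada] → [zyftaza]
/yowhugiha/:
  (1) Velar Fronting: [yowhugiha] → [yowhudiha]
  (2) Syncope: no change — [yowhudiha]
  (3) Nasal Assimilation: no change — [yowhudiha]
  (4) Geminate Reduction: no change — [yowhudiha]
  (5) Spirantization: [yowhudiha] → [yowhuziha]

[yiyivibdu], [zyftaza], [yowhuziha]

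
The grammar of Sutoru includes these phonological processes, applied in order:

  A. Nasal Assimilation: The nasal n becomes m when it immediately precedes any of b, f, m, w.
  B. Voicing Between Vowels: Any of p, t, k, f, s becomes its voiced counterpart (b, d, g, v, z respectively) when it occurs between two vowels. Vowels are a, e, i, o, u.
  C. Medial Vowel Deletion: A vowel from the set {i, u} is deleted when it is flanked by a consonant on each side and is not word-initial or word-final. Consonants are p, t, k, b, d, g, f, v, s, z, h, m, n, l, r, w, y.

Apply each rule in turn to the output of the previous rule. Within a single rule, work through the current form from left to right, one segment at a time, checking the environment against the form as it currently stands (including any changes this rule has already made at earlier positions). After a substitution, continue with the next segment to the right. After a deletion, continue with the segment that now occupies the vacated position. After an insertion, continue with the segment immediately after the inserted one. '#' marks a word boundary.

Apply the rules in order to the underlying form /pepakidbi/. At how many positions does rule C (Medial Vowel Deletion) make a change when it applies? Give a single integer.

1

A Nasal Assimilation: no change — [pepakidbi]
B Voicing Between Vowels: [pepakidbi] → [pebagidbi]
C Medial Vowel Deletion: [pebagidbi] → [pebagdbi]
Rule C changed 1 position(s).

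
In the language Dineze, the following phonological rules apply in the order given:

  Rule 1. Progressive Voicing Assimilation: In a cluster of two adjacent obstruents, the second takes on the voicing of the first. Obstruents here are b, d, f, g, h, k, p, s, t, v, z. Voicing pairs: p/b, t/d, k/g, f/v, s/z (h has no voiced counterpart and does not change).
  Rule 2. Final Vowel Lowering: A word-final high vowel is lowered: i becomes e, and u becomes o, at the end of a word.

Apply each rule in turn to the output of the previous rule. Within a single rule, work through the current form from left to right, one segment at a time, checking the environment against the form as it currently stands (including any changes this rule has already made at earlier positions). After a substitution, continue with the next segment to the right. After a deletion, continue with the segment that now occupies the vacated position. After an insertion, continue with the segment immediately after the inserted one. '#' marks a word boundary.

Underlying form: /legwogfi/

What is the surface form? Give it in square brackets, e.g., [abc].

[legwogve]

Rule 1 Progressive Voicing Assimilation: [legwogfi] → [legwogvi]
Rule 2 Final Vowel Lowering: [legwogvi] → [legwogve]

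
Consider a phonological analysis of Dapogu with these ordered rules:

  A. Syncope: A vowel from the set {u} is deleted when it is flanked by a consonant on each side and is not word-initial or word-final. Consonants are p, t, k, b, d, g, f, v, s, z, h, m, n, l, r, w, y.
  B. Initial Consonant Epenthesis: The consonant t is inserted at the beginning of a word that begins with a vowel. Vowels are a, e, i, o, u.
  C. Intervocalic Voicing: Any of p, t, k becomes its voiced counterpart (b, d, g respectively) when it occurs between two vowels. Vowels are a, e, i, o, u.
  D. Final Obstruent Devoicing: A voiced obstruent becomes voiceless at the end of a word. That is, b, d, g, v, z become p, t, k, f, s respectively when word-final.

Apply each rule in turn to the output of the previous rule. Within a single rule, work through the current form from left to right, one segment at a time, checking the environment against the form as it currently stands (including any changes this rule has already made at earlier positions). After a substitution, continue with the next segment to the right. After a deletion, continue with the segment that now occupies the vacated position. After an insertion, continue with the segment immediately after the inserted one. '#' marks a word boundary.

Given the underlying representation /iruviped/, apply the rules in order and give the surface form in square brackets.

[tirvibet]

A Syncope: [iruviped] → [irviped]
B Initial Consonant Epenthesis: [irviped] → [tirviped]
C Intervocalic Voicing: [tirviped] → [tirvibed]
D Final Obstruent Devoicing: [tirvibed] → [tirvibet]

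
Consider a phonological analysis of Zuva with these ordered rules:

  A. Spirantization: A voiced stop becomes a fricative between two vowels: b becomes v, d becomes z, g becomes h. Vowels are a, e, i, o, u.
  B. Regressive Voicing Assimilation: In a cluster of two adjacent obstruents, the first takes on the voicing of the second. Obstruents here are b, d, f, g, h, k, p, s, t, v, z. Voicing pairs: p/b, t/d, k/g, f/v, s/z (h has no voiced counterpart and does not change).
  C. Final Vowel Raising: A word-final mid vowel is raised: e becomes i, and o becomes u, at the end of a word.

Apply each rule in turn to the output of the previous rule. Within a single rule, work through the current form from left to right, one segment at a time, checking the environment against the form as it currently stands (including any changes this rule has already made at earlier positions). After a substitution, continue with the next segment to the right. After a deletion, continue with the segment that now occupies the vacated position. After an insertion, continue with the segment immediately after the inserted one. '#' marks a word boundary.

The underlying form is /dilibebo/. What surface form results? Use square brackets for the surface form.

A Spirantization: [dilibebo] → [dilivevo]
B Regressive Voicing Assimilation: no change — [dilivevo]
C Final Vowel Raising: [dilivevo] → [dilivevu]

[dilivevu]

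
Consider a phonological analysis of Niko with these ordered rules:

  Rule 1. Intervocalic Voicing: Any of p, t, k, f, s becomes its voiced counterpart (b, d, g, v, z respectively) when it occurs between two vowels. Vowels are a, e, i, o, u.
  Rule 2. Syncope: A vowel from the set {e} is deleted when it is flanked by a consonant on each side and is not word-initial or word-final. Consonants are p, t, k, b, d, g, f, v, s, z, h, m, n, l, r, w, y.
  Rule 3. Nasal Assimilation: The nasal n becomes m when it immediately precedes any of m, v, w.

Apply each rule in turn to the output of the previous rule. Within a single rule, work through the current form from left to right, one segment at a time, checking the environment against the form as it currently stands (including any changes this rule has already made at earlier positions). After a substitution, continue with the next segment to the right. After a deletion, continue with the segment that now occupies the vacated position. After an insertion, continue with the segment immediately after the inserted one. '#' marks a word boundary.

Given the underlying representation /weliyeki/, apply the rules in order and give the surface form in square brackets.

[wliygi]

Rule 1 Intervocalic Voicing: [weliyeki] → [weliyegi]
Rule 2 Syncope: [weliyegi] → [wliygi]
Rule 3 Nasal Assimilation: no change — [wliygi]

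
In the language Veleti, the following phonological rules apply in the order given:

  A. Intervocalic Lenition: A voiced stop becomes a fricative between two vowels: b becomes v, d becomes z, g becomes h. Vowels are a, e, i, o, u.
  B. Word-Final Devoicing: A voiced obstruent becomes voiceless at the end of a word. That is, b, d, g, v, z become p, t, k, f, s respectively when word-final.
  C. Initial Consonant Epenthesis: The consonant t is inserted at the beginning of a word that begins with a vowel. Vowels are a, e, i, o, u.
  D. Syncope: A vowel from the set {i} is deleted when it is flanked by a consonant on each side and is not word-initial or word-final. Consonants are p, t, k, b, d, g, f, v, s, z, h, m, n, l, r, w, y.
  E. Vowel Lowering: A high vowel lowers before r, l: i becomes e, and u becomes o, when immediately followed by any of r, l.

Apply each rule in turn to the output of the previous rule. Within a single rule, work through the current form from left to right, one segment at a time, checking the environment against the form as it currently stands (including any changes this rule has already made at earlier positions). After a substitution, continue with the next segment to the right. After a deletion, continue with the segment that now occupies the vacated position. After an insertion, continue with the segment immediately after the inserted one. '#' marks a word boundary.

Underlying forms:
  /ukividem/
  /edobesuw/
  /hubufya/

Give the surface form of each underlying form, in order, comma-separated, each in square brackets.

[tukvzem], [tezovesuw], [huvufya]

/ukividem/:
  A Intervocalic Lenition: [ukividem] → [ukivizem]
  B Word-Final Devoicing: no change — [ukivizem]
  C Initial Consonant Epenthesis: [ukivizem] → [tukivizem]
  D Syncope: [tukivizem] → [tukvzem]
  E Vowel Lowering: no change — [tukvzem]
/edobesuw/:
  A Intervocalic Lenition: [edobesuw] → [ezovesuw]
  B Word-Final Devoicing: no change — [ezovesuw]
  C Initial Consonant Epenthesis: [ezovesuw] → [tezovesuw]
  D Syncope: no change — [tezovesuw]
  E Vowel Lowering: no change — [tezovesuw]
/hubufya/:
  A Intervocalic Lenition: [hubufya] → [huvufya]
  B Word-Final Devoicing: no change — [huvufya]
  C Initial Consonant Epenthesis: no change — [huvufya]
  D Syncope: no change — [huvufya]
  E Vowel Lowering: no change — [huvufya]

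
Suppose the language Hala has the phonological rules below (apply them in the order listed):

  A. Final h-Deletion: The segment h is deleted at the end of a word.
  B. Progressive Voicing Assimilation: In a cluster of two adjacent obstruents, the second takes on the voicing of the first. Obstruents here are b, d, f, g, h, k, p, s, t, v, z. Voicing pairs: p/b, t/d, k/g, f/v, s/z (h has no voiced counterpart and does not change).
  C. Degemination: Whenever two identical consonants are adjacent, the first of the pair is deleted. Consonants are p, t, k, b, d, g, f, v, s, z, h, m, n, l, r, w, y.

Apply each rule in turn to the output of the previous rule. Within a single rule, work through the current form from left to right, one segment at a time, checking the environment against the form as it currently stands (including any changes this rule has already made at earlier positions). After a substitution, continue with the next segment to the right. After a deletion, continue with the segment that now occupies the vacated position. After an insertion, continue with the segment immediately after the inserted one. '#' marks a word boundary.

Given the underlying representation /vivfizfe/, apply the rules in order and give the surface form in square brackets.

[vivizve]

A Final h-Deletion: no change — [vivfizfe]
B Progressive Voicing Assimilation: [vivfizfe] → [vivvizve]
C Degemination: [vivvizve] → [vivizve]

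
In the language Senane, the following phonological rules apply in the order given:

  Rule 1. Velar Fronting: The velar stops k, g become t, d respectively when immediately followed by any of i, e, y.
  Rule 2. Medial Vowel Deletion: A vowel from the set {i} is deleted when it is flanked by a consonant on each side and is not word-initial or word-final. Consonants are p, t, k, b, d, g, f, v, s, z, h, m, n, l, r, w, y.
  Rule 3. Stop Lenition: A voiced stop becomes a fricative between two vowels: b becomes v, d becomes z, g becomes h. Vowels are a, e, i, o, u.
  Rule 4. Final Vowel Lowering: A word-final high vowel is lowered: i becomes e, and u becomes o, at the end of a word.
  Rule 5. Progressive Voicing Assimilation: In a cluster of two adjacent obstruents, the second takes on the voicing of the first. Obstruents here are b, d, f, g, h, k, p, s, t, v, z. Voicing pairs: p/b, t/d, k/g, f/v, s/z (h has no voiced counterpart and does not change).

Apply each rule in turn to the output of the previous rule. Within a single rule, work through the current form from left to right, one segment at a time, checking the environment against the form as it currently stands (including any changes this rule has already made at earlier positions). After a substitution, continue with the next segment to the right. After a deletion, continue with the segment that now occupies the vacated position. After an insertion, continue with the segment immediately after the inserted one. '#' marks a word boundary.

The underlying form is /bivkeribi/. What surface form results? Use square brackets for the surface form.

Rule 1 Velar Fronting: [bivkeribi] → [bivteribi]
Rule 2 Medial Vowel Deletion: [bivteribi] → [bvterbi]
Rule 3 Stop Lenition: no change — [bvterbi]
Rule 4 Final Vowel Lowering: [bvterbi] → [bvterbe]
Rule 5 Progressive Voicing Assimilation: [bvterbe] → [bvderbe]

[bvderbe]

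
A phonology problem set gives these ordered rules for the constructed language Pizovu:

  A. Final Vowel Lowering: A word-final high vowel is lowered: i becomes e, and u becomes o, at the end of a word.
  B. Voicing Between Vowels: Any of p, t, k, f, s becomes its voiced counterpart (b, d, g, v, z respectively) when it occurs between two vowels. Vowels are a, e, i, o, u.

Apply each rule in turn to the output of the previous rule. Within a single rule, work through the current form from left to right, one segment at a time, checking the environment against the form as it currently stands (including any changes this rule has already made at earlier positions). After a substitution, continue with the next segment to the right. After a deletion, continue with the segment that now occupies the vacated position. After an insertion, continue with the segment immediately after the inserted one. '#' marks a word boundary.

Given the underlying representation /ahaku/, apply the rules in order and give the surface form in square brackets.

[ahago]

A Final Vowel Lowering: [ahaku] → [ahako]
B Voicing Between Vowels: [ahako] → [ahago]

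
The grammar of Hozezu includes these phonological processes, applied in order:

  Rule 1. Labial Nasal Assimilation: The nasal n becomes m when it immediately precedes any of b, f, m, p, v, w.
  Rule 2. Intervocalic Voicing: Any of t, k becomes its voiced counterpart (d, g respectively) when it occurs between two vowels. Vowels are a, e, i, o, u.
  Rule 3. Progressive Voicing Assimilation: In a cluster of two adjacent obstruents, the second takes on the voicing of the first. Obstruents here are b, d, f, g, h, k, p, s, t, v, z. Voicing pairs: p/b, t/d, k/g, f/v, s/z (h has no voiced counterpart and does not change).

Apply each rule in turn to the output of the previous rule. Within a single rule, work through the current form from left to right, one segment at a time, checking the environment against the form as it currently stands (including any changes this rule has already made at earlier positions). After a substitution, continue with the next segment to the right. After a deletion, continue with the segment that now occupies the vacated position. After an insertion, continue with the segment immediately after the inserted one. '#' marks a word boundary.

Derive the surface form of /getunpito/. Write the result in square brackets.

[gedumpido]

Rule 1 Labial Nasal Assimilation: [getunpito] → [getumpito]
Rule 2 Intervocalic Voicing: [getumpito] → [gedumpido]
Rule 3 Progressive Voicing Assimilation: no change — [gedumpido]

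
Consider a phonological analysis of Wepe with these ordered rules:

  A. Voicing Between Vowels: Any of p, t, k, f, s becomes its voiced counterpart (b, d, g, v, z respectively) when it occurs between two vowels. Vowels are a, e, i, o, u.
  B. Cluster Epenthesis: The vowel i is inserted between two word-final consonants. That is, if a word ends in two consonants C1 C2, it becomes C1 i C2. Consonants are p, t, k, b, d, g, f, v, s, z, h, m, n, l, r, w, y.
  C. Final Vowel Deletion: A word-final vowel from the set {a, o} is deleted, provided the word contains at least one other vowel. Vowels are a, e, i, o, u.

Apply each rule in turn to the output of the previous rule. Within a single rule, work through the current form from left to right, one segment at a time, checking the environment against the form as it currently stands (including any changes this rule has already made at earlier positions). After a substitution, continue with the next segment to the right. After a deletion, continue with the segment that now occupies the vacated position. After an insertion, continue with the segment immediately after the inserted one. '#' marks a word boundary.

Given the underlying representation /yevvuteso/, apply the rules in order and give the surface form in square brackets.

A Voicing Between Vowels: [yevvuteso] → [yevvudezo]
B Cluster Epenthesis: no change — [yevvudezo]
C Final Vowel Deletion: [yevvudezo] → [yevvudez]

[yevvudez]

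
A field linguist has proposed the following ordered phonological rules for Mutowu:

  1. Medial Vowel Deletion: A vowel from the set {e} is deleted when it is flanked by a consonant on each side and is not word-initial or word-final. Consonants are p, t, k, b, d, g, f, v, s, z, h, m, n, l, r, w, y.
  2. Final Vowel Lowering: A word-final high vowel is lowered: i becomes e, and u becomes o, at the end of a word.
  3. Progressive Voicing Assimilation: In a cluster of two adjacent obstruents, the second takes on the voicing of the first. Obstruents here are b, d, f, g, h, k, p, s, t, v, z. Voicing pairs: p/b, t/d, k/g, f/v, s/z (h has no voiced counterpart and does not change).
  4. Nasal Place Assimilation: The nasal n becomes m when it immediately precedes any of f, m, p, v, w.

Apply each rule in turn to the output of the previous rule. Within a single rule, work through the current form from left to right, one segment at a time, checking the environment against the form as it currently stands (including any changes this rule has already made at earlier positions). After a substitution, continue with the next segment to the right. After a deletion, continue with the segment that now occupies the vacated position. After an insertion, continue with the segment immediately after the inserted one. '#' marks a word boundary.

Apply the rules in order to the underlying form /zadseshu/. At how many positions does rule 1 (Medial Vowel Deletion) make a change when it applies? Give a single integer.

1

1 Medial Vowel Deletion: [zadseshu] → [zadsshu]
2 Final Vowel Lowering: [zadsshu] → [zadssho]
3 Progressive Voicing Assimilation: [zadssho] → [zadzzho]
4 Nasal Place Assimilation: no change — [zadzzho]
Rule 1 changed 1 position(s).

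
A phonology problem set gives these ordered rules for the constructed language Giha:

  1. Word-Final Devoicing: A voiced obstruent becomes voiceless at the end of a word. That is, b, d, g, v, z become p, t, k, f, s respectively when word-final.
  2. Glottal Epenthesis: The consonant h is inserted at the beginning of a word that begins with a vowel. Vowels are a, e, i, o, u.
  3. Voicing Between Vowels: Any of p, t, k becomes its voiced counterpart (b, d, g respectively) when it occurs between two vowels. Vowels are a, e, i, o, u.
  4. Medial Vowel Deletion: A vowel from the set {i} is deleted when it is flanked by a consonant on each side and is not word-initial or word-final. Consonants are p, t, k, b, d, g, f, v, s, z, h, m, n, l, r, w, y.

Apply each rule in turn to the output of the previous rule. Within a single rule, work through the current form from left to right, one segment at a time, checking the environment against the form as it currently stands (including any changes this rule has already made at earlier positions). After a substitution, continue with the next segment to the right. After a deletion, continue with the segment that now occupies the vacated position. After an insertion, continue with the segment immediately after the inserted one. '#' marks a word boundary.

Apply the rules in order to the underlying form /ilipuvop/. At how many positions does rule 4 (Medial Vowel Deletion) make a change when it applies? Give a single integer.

2

1 Word-Final Devoicing: no change — [ilipuvop]
2 Glottal Epenthesis: [ilipuvop] → [hilipuvop]
3 Voicing Between Vowels: [hilipuvop] → [hilibuvop]
4 Medial Vowel Deletion: [hilibuvop] → [hlbuvop]
Rule 4 changed 2 position(s).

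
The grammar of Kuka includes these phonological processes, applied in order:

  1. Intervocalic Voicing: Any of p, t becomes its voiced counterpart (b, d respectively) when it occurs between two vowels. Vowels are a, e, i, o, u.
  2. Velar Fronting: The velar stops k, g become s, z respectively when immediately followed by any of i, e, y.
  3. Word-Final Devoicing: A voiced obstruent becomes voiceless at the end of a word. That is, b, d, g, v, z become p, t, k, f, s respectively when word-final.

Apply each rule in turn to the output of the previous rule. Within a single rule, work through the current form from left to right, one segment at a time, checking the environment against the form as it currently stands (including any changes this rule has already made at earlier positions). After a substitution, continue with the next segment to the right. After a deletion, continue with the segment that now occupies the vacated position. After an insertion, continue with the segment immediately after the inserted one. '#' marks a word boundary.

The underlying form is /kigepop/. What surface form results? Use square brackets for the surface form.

1 Intervocalic Voicing: [kigepop] → [kigebop]
2 Velar Fronting: [kigebop] → [sizebop]
3 Word-Final Devoicing: no change — [sizebop]

[sizebop]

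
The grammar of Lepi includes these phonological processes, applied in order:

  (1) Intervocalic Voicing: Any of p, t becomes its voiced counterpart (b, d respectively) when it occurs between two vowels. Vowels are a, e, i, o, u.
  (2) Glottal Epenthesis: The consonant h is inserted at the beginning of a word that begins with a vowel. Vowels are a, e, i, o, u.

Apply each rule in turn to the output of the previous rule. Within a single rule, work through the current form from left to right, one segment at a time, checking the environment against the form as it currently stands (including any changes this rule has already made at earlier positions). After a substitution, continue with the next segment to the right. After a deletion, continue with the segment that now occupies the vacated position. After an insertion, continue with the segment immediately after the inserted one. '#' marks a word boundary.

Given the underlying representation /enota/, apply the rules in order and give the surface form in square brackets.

(1) Intervocalic Voicing: [enota] → [enoda]
(2) Glottal Epenthesis: [enoda] → [henoda]

[henoda]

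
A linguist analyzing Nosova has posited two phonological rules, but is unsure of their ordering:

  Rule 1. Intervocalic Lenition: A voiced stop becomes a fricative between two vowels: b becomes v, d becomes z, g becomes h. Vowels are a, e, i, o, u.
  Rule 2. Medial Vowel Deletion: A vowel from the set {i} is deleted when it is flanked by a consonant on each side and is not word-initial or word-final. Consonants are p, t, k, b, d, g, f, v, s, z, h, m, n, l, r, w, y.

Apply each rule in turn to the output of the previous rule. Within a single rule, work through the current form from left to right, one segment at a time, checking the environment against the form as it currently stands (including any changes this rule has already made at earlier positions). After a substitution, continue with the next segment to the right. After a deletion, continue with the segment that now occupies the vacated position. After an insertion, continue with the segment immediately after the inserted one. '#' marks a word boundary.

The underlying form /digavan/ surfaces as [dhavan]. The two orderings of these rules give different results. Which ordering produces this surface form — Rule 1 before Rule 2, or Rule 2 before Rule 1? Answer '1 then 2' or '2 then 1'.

Order 1 then 2:
  1 Intervocalic Lenition: [digavan] → [dihavan]
  2 Medial Vowel Deletion: [dihavan] → [dhavan]
  result: [dhavan]
Order 2 then 1:
  2 Medial Vowel Deletion: [digavan] → [dgavan]
  1 Intervocalic Lenition: no change — [dgavan]
  result: [dgavan]

1 then 2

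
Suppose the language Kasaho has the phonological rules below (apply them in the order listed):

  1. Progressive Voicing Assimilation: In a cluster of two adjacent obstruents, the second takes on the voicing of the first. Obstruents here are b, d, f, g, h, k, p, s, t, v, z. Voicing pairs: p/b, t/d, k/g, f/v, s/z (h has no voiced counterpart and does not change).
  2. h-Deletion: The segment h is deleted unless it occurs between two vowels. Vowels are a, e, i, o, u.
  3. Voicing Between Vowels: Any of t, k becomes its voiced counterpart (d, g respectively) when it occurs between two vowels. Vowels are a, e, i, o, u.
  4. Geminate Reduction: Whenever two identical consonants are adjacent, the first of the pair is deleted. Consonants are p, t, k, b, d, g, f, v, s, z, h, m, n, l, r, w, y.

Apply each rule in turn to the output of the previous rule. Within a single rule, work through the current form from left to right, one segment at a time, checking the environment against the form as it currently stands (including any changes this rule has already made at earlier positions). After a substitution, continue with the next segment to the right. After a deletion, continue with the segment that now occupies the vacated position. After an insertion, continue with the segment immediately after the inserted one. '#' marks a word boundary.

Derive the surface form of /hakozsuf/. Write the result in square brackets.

1 Progressive Voicing Assimilation: [hakozsuf] → [hakozzuf]
2 h-Deletion: [hakozzuf] → [akozzuf]
3 Voicing Between Vowels: [akozzuf] → [agozzuf]
4 Geminate Reduction: [agozzuf] → [agozuf]

[agozuf]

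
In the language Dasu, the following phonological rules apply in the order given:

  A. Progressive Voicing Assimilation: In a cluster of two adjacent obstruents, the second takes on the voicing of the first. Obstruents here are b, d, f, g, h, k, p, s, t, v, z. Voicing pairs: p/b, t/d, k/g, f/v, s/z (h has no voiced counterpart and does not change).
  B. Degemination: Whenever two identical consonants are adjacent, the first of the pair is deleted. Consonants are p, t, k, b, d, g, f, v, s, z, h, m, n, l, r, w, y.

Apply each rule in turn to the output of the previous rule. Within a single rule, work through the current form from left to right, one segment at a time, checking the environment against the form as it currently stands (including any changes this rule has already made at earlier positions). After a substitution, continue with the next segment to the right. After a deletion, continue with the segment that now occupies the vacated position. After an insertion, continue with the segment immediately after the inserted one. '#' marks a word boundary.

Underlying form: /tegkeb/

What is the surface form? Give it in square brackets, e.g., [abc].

[tegeb]

A Progressive Voicing Assimilation: [tegkeb] → [teggeb]
B Degemination: [teggeb] → [tegeb]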